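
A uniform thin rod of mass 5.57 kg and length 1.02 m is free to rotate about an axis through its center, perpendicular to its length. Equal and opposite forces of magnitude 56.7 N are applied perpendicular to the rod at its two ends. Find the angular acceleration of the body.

I = (1/12)ML² = (1/12)(5.57)(1.02)² = 0.4829 kg·m².
The couple gives τ = F·(L/2) + F·(L/2) = F L = (56.7)(1.02) = 57.83 N·m.
Newton's second law for rotation, τ = Iα, gives α = τ/I = 57.83/0.4829 = 119.8 rad/s².

α ≈ 120 rad/s²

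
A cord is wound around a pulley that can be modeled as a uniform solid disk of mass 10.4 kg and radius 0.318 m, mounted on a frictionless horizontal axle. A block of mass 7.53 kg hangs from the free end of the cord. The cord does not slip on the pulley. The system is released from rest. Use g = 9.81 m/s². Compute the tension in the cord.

T ≈ 30.2 N

I = ½MR² = (1/2)(10.4)(0.318)² = 0.5258 kg·m².
Block: mg − T = ma. Pulley: TR = Iα. No-slip: a = αR, so T = (I/R²)a = 5.200·a.
Then mg = (m + 5.200)a, so a = (7.53)(9.81)/(7.53 + 5.200) = 5.803 m/s².
T = 5.200·a = 30.17 N.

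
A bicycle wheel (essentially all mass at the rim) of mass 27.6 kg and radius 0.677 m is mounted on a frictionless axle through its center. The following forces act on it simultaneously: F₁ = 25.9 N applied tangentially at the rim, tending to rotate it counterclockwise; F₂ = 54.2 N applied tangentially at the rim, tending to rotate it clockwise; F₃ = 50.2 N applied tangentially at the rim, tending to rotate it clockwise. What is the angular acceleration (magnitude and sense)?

I = MR² = (27.6)(0.677)² = 12.65 kg·m².
Taking counterclockwise as positive: τ₁ = +(25.9)(0.677) = +17.53 N·m; τ₂ = −(54.2)(0.677) = −36.69 N·m; τ₃ = −(50.2)(0.677) = −33.99 N·m.
Net torque τ = -53.14 N·m.
α = τ/I = -53.14/12.65 = -4.201 rad/s².

α ≈ 4.20 rad/s², clockwise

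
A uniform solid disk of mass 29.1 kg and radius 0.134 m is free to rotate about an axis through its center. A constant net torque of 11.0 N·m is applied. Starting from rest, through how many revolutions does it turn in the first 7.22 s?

I = ½MR² = (1/2)(29.1)(0.134)² = 0.2613 kg·m².
α = τ/I = 11.0/0.2613 = 42.10 rad/s².
θ = ½αt² = ½(42.10)(7.22)² = 1097 rad.
Revolutions = θ/(2π) = 174.7.

≈ 175 revolutions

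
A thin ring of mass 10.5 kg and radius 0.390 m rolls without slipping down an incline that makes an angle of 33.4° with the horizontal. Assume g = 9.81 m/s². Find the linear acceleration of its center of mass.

Translation along the incline: Mg sinθ − f = Ma.
Rotation about the center: fR = Iα with I = MR². No-slip gives a = αR, so f = (I/R²)a = M a.
Substituting: Mg sinθ = (1 + 1.000)Ma, so a = g sinθ/(1 + 1.000) = (9.81) sin 33.4° / 2.000 = 2.700 m/s².

a ≈ 2.70 m/s²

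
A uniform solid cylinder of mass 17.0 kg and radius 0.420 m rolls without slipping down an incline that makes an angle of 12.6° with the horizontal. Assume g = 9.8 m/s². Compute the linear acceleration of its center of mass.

a ≈ 1.43 m/s²

Translation along the incline: Mg sinθ − f = Ma.
Rotation about the center: fR = Iα with I = ½MR². No-slip gives a = αR, so f = (I/R²)a = (1/2)M a.
Substituting: Mg sinθ = (1 + 0.5000)Ma, so a = g sinθ/(1 + 0.5000) = (9.8) sin 12.6° / 1.500 = 1.425 m/s².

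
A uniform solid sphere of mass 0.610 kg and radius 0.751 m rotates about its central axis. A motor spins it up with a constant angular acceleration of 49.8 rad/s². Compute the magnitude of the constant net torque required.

I = (2/5)MR² = (2/5)(0.610)(0.751)² = 0.1376 kg·m².
τ = Iα = (0.1376)(49.80) = 6.853 N·m.

τ ≈ 6.85 N·m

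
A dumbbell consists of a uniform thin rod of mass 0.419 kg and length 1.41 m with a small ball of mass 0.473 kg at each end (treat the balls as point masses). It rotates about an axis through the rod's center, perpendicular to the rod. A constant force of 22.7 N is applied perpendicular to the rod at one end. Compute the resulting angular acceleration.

I_rod = (1/12)ML² = (1/12)(0.419)(1.41)² = 0.06942 kg·m².
I_balls = 2·m·(L/2)² = 2(0.473)(0.7050)² = 0.4702 kg·m².
Total I = 0.5396 kg·m².
τ = F·(L/2) = (22.7)(0.705) = 16.00 N·m.
α = τ/I = 16.00/0.5396 = 29.66 rad/s².

α ≈ 29.7 rad/s²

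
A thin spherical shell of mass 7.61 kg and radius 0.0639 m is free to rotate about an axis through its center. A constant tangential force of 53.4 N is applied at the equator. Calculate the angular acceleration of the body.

α ≈ 165 rad/s²

I = (2/3)MR² = (2/3)(7.61)(0.0639)² = 0.02072 kg·m².
τ = F R = (53.4)(0.0639) = 3.412 N·m.
From τ = Iα: α = 3.412/0.02072 = 164.7 rad/s².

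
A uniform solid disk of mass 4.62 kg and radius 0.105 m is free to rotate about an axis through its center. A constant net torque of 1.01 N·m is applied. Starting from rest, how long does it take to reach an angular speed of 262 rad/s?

t ≈ 6.61 s

I = ½MR² = (1/2)(4.62)(0.105)² = 0.02547 kg·m².
α = τ/I = 1.01/0.02547 = 39.66 rad/s².
ω = αt ⇒ t = ω/α = 262/39.66 = 6.606 s.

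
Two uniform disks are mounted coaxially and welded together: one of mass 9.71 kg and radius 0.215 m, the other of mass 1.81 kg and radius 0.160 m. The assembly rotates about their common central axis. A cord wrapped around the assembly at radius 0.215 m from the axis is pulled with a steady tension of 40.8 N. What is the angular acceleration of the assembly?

I = ½M₁R₁² + ½M₂R₂² = ½(9.71)(0.215)² + ½(1.81)(0.160)² = 0.2476 kg·m².
τ = F r = (40.8)(0.215) = 8.772 N·m.
α = τ/I = 8.772/0.2476 = 35.43 rad/s².

α ≈ 35.4 rad/s²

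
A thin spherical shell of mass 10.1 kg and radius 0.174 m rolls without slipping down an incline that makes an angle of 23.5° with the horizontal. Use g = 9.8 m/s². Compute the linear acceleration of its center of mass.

Translation along the incline: Mg sinθ − f = Ma.
Rotation about the center: fR = Iα with I = (2/3)MR². No-slip gives a = αR, so f = (I/R²)a = (2/3)M a.
Substituting: Mg sinθ = (1 + 0.6667)Ma, so a = g sinθ/(1 + 0.6667) = (9.8) sin 23.5° / 1.667 = 2.345 m/s².

a ≈ 2.34 m/s²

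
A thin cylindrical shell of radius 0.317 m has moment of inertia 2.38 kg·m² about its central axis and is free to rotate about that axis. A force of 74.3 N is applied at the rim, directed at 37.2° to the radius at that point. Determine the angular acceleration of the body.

α ≈ 5.98 rad/s²

Only the tangential component produces torque: τ = F R sinθ = (74.3)(0.317) sin 37.2° = 14.24 N·m.
From τ = Iα: α = 14.24/2.380 = 5.983 rad/s².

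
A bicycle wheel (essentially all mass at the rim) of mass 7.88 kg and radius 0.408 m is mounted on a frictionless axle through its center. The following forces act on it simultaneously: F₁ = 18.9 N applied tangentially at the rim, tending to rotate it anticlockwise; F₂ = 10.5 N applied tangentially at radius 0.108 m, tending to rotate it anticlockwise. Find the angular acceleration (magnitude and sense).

α ≈ 6.74 rad/s², anticlockwise

I = MR² = (7.88)(0.408)² = 1.312 kg·m².
Taking anticlockwise as positive: τ₁ = +(18.9)(0.408) = +7.711 N·m; τ₂ = +(10.5)(0.108) = +1.134 N·m.
Net torque τ = 8.845 N·m.
α = τ/I = 8.845/1.312 = 6.743 rad/s².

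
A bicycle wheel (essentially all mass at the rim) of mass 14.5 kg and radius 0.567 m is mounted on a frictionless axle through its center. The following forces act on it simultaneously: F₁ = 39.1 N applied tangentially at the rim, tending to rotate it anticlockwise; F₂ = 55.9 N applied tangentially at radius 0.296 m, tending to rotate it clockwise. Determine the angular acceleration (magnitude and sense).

I = MR² = (14.5)(0.567)² = 4.662 kg·m².
Taking anticlockwise as positive: τ₁ = +(39.1)(0.567) = +22.17 N·m; τ₂ = −(55.9)(0.296) = −16.55 N·m.
Net torque τ = 5.623 N·m.
α = τ/I = 5.623/4.662 = 1.206 rad/s².

α ≈ 1.21 rad/s², anticlockwise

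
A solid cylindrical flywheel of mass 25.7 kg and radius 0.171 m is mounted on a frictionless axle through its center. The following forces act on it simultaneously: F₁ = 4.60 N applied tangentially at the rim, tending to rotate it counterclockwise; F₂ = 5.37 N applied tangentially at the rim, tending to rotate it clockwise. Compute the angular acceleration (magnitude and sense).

I = ½MR² = (1/2)(25.7)(0.171)² = 0.3757 kg·m².
Taking counterclockwise as positive: τ₁ = +(4.60)(0.171) = +0.7866 N·m; τ₂ = −(5.37)(0.171) = −0.9183 N·m.
Net torque τ = -0.1317 N·m.
α = τ/I = -0.1317/0.3757 = -0.3504 rad/s².

α ≈ 0.350 rad/s², clockwise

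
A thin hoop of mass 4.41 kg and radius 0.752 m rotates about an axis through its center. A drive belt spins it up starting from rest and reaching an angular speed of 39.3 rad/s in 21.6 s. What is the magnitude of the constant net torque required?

τ ≈ 4.54 N·m

I = MR² = (4.41)(0.752)² = 2.494 kg·m².
α = Δω/Δt = (39.3 − 0)/21.6 = 1.819 rad/s².
τ = Iα = (2.494)(1.819) = 4.537 N·m.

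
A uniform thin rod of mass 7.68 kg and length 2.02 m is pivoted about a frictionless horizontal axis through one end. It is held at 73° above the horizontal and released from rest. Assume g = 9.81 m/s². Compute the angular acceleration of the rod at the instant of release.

α ≈ 2.13 rad/s²

About the pivot, I = (1/3)ML² = (1/3)(7.68)(2.02)² = 10.45 kg·m².
The weight acts at the center, a distance L/2 = 1.010 m from the pivot; τ = Mg(L/2) cos 73° = 22.25 N·m.
α = τ/I = 22.25/10.45 = 2.130 rad/s².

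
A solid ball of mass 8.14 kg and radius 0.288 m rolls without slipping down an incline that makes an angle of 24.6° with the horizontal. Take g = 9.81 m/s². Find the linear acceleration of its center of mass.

a ≈ 2.92 m/s²

Translation along the incline: Mg sinθ − f = Ma.
Rotation about the center: fR = Iα with I = (2/5)MR². No-slip gives a = αR, so f = (I/R²)a = (2/5)M a.
Substituting: Mg sinθ = (1 + 0.4000)Ma, so a = g sinθ/(1 + 0.4000) = (9.81) sin 24.6° / 1.400 = 2.917 m/s².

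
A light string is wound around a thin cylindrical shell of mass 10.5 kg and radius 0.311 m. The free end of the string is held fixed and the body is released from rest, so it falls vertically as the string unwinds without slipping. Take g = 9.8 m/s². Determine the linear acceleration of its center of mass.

a ≈ 4.90 m/s²

Translation: Mg − T = Ma. Rotation about the center: TR = Iα with I = MR².
With a = αR: T = (I/R²)a = M a, so Mg = (1 + 1.000)Ma.
a = g/(1 + 1.000) = 9.8/2.000 = 4.900 m/s².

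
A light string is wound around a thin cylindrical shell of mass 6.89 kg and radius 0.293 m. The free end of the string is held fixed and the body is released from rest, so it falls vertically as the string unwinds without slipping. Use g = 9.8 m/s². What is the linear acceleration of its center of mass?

a ≈ 4.90 m/s²

Translation: Mg − T = Ma. Rotation about the center: TR = Iα with I = MR².
With a = αR: T = (I/R²)a = M a, so Mg = (1 + 1.000)Ma.
a = g/(1 + 1.000) = 9.8/2.000 = 4.900 m/s².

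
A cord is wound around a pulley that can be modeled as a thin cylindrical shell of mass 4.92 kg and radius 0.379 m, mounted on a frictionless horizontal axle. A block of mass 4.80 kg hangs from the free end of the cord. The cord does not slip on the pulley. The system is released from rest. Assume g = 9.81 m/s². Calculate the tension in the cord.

I = MR² = (4.92)(0.379)² = 0.7067 kg·m².
Block: mg − T = ma. Pulley: TR = Iα. No-slip: a = αR, so T = (I/R²)a = 4.920·a.
Then mg = (m + 4.920)a, so a = (4.80)(9.81)/(4.80 + 4.920) = 4.844 m/s².
T = 4.920·a = 23.83 N.

T ≈ 23.8 N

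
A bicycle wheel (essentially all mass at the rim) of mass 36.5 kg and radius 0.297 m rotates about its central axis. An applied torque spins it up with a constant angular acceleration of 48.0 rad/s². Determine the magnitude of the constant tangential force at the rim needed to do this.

I = MR² = (36.5)(0.297)² = 3.220 kg·m².
The required torque is τ = Iα = (3.220)(48.00) = 154.5 N·m.
A tangential force at the rim gives τ = FR, so F = τ/R = 154.5/0.297 = 520.3 N.

F ≈ 520 N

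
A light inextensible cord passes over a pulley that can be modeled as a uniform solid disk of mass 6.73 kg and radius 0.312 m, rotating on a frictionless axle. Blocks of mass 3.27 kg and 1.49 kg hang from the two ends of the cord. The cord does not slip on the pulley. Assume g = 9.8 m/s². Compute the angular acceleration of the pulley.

α ≈ 6.88 rad/s²

I = ½MR² = (1/2)(6.73)(0.312)² = 0.3276 kg·m².
Heavier block: m₁g − T₁ = m₁a. Lighter block: T₂ − m₂g = m₂a.
Pulley: (T₁ − T₂)R = Iα = I(a/R), so T₁ − T₂ = (I/R²)a = (1/2)M_p a = 3.365·a.
Adding the three: (m₁ − m₂)g = (m₁ + m₂ + 3.365)a, so a = (3.27 − 1.49)(9.8)/(3.27 + 1.49 + 3.365) = 2.147 m/s².
α = a/R = 2.147/0.312 = 6.881 rad/s².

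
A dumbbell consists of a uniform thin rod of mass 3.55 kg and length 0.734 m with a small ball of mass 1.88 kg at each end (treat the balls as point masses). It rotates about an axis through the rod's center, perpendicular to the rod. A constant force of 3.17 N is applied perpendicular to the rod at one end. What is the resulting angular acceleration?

α ≈ 1.75 rad/s²

I_rod = (1/12)ML² = (1/12)(3.55)(0.734)² = 0.1594 kg·m².
I_balls = 2·m·(L/2)² = 2(1.88)(0.3670)² = 0.5064 kg·m².
Total I = 0.6658 kg·m².
τ = F·(L/2) = (3.17)(0.367) = 1.163 N·m.
α = τ/I = 1.163/0.6658 = 1.747 rad/s².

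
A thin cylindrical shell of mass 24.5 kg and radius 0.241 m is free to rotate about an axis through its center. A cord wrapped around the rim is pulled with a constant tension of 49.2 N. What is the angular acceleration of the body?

I = MR² = (24.5)(0.241)² = 1.423 kg·m².
τ = F R = (49.2)(0.241) = 11.86 N·m.
Newton's second law for rotation, τ = Iα, gives α = τ/I = 11.86/1.423 = 8.333 rad/s².

α ≈ 8.33 rad/s²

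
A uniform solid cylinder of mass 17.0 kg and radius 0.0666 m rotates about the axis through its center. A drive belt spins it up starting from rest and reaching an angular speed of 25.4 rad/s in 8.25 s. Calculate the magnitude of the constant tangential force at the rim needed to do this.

F ≈ 1.74 N

I = ½MR² = (1/2)(17.0)(0.0666)² = 0.03770 kg·m².
α = Δω/Δt = (25.4 − 0)/8.25 = 3.079 rad/s².
The required torque is τ = Iα = (0.03770)(3.079) = 0.1161 N·m.
A tangential force at the rim gives τ = FR, so F = τ/R = 0.1161/0.0666 = 1.743 N.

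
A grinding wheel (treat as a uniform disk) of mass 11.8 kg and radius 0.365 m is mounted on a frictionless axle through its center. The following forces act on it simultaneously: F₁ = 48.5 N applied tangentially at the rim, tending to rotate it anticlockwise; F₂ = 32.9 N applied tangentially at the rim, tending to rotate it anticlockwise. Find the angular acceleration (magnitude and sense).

α ≈ 37.8 rad/s², anticlockwise

I = ½MR² = (1/2)(11.8)(0.365)² = 0.7860 kg·m².
Taking anticlockwise as positive: τ₁ = +(48.5)(0.365) = +17.70 N·m; τ₂ = +(32.9)(0.365) = +12.01 N·m.
Net torque τ = 29.71 N·m.
α = τ/I = 29.71/0.7860 = 37.80 rad/s².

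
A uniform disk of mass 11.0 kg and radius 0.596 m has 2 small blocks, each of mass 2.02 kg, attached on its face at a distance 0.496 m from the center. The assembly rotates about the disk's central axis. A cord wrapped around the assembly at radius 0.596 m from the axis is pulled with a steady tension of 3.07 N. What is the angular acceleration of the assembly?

I_disk = ½MR² = ½(11.0)(0.596)² = 1.954 kg·m².
I_blocks = 2·m·r² = 2(2.02)(0.496)² = 0.9939 kg·m².
Total I = 2.948 kg·m².
τ = F r = (3.07)(0.596) = 1.830 N·m.
α = τ/I = 1.830/2.948 = 0.6208 rad/s².

α ≈ 0.621 rad/s²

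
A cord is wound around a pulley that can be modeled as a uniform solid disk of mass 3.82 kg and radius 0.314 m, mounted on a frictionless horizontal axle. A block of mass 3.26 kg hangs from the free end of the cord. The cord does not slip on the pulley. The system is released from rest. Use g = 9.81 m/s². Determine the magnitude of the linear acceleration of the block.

a ≈ 6.19 m/s²

I = ½MR² = (1/2)(3.82)(0.314)² = 0.1883 kg·m².
Block: mg − T = ma. Pulley: TR = Iα. No-slip: a = αR, so T = (I/R²)a = 1.910·a.
Then mg = (m + 1.910)a, so a = (3.26)(9.81)/(3.26 + 1.910) = 6.186 m/s².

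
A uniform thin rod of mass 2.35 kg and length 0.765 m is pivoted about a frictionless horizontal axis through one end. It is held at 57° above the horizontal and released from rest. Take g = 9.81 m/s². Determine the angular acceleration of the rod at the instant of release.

α ≈ 10.5 rad/s²

About the pivot, I = (1/3)ML² = (1/3)(2.35)(0.765)² = 0.4584 kg·m².
The weight acts at the center, a distance L/2 = 0.3825 m from the pivot; τ = Mg(L/2) cos 57° = 4.803 N·m.
α = τ/I = 4.803/0.4584 = 10.48 rad/s².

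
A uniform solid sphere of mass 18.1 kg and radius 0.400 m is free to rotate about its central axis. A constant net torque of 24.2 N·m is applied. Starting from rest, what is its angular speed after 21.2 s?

ω ≈ 443 rad/s

I = (2/5)MR² = (2/5)(18.1)(0.400)² = 1.158 kg·m².
α = τ/I = 24.2/1.158 = 20.89 rad/s².
ω = ω₀ + αt = 0 + (20.89)(21.2) = 442.9 rad/s.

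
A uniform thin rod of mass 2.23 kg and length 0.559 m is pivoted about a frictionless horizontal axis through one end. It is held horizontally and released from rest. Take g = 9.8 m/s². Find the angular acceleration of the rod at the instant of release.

α ≈ 26.3 rad/s²

About the pivot, I = (1/3)ML² = (1/3)(2.23)(0.559)² = 0.2323 kg·m².
The weight acts at the center, a distance L/2 = 0.2795 m from the pivot; τ = Mg(L/2) = 6.108 N·m.
α = τ/I = 6.108/0.2323 = 26.30 rad/s².
(Equivalently α = (3g/(2L)) = 26.30 rad/s².)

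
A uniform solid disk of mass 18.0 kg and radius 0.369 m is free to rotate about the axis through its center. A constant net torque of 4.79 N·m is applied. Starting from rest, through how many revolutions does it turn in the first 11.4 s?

I = ½MR² = (1/2)(18.0)(0.369)² = 1.225 kg·m².
α = τ/I = 4.79/1.225 = 3.909 rad/s².
θ = ½αt² = ½(3.909)(11.4)² = 254.0 rad.
Revolutions = θ/(2π) = 40.42.

≈ 40.4 revolutions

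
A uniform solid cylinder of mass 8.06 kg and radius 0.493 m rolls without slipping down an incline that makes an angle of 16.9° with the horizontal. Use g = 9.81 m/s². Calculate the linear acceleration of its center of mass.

a ≈ 1.90 m/s²

Translation along the incline: Mg sinθ − f = Ma.
Rotation about the center: fR = Iα with I = ½MR². No-slip gives a = αR, so f = (I/R²)a = (1/2)M a.
Substituting: Mg sinθ = (1 + 0.5000)Ma, so a = g sinθ/(1 + 0.5000) = (9.81) sin 16.9° / 1.500 = 1.901 m/s².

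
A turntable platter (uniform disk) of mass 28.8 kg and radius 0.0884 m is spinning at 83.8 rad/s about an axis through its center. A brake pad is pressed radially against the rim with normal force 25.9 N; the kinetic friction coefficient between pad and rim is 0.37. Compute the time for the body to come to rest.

I = ½MR² = (1/2)(28.8)(0.0884)² = 0.1125 kg·m².
Friction force f = μN = (0.37)(25.9) = 9.583 N at the rim; torque magnitude τ = fR = 0.8471 N·m, opposing ω.
|α| = τ/I = 0.8471/0.1125 = 7.528 rad/s² (deceleration).
0 = ω₀ − |α|t ⇒ t = ω₀/|α| = 83.8/7.528 = 11.13 s.

t ≈ 11.1 s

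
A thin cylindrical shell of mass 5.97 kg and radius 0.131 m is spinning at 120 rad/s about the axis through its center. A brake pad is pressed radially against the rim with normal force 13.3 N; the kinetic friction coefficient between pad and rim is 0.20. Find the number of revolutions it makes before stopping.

≈ 337 revolutions

I = MR² = (5.97)(0.131)² = 0.1025 kg·m².
Friction force f = μN = (0.20)(13.3) = 2.660 N at the rim; torque magnitude τ = fR = 0.3485 N·m, opposing ω.
|α| = τ/I = 0.3485/0.1025 = 3.401 rad/s² (deceleration).
ω² = ω₀² − 2|α|θ with ω = 0 ⇒ θ = ω₀²/(2|α|) = 2117 rad = 336.9 rev.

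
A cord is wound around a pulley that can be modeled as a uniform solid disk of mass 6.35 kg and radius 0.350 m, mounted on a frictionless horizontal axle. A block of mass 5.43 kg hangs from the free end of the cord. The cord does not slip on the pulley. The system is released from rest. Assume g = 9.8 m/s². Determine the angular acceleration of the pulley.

α ≈ 17.7 rad/s²

I = ½MR² = (1/2)(6.35)(0.350)² = 0.3889 kg·m².
Block: mg − T = ma. Pulley: TR = Iα. No-slip: a = αR, so T = (I/R²)a = 3.175·a.
Then mg = (m + 3.175)a, so a = (5.43)(9.8)/(5.43 + 3.175) = 6.184 m/s².
α = a/R = 6.184/0.350 = 17.67 rad/s².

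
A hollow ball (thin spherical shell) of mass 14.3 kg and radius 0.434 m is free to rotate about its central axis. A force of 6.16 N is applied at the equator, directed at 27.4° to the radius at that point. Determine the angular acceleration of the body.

α ≈ 0.685 rad/s²

I = (2/3)MR² = (2/3)(14.3)(0.434)² = 1.796 kg·m².
Only the tangential component produces torque: τ = F R sinθ = (6.16)(0.434) sin 27.4° = 1.230 N·m.
From τ = Iα: α = 1.230/1.796 = 0.6852 rad/s².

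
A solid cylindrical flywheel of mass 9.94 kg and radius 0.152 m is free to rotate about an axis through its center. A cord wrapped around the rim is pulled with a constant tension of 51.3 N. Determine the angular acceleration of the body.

α ≈ 67.9 rad/s²

I = ½MR² = (1/2)(9.94)(0.152)² = 0.1148 kg·m².
τ = F R = (51.3)(0.152) = 7.798 N·m.
From τ = Iα: α = 7.798/0.1148 = 67.91 rad/s².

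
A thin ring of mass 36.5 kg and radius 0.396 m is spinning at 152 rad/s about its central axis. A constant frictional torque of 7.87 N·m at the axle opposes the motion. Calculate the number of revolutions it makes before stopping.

I = MR² = (36.5)(0.396)² = 5.724 kg·m².
The net torque has magnitude 7.87 N·m, opposing ω.
|α| = τ/I = 7.870/5.724 = 1.375 rad/s² (deceleration).
ω² = ω₀² − 2|α|θ with ω = 0 ⇒ θ = ω₀²/(2|α|) = 8402 rad = 1337 rev.

≈ 1340 revolutions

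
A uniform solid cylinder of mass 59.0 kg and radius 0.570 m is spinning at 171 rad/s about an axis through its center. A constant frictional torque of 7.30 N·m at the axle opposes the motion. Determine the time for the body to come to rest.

t ≈ 225 s

I = ½MR² = (1/2)(59.0)(0.570)² = 9.585 kg·m².
The net torque has magnitude 7.30 N·m, opposing ω.
|α| = τ/I = 7.300/9.585 = 0.7616 rad/s² (deceleration).
0 = ω₀ − |α|t ⇒ t = ω₀/|α| = 171/0.7616 = 224.5 s.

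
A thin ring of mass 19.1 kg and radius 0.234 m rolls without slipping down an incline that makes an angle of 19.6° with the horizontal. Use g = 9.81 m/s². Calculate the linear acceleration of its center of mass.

Translation along the incline: Mg sinθ − f = Ma.
Rotation about the center: fR = Iα with I = MR². No-slip gives a = αR, so f = (I/R²)a = M a.
Substituting: Mg sinθ = (1 + 1.000)Ma, so a = g sinθ/(1 + 1.000) = (9.81) sin 19.6° / 2.000 = 1.645 m/s².

a ≈ 1.65 m/s²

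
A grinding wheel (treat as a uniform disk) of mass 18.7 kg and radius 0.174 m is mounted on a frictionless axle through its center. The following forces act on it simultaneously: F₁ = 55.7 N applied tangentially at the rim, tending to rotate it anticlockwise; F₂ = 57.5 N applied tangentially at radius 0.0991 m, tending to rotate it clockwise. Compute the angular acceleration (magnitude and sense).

α ≈ 14.1 rad/s², anticlockwise

I = ½MR² = (1/2)(18.7)(0.174)² = 0.2831 kg·m².
Taking anticlockwise as positive: τ₁ = +(55.7)(0.174) = +9.692 N·m; τ₂ = −(57.5)(0.0991) = −5.698 N·m.
Net torque τ = 3.994 N·m.
α = τ/I = 3.994/0.2831 = 14.11 rad/s².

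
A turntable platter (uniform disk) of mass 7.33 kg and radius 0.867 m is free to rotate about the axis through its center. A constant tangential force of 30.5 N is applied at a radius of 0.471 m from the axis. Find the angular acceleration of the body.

I = ½MR² = (1/2)(7.33)(0.867)² = 2.755 kg·m².
τ = F·r = (30.5)(0.471) = 14.37 N·m.
From τ = Iα: α = 14.37/2.755 = 5.214 rad/s².

α ≈ 5.21 rad/s²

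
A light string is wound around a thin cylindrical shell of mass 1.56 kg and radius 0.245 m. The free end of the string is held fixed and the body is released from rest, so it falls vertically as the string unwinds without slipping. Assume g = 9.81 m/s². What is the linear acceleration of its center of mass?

Translation: Mg − T = Ma. Rotation about the center: TR = Iα with I = MR².
With a = αR: T = (I/R²)a = M a, so Mg = (1 + 1.000)Ma.
a = g/(1 + 1.000) = 9.81/2.000 = 4.905 m/s².

a ≈ 4.91 m/s²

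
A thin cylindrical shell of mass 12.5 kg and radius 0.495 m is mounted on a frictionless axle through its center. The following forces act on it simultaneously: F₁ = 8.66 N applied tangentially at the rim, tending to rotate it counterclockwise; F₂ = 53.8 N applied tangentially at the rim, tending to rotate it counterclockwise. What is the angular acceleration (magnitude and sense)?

α ≈ 10.1 rad/s², counterclockwise

I = MR² = (12.5)(0.495)² = 3.063 kg·m².
Taking counterclockwise as positive: τ₁ = +(8.66)(0.495) = +4.287 N·m; τ₂ = +(53.8)(0.495) = +26.63 N·m.
Net torque τ = 30.92 N·m.
α = τ/I = 30.92/3.063 = 10.09 rad/s².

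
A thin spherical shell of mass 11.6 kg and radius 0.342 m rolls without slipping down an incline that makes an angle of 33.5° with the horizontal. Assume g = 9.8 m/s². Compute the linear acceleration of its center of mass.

a ≈ 3.25 m/s²

Translation along the incline: Mg sinθ − f = Ma.
Rotation about the center: fR = Iα with I = (2/3)MR². No-slip gives a = αR, so f = (I/R²)a = (2/3)M a.
Substituting: Mg sinθ = (1 + 0.6667)Ma, so a = g sinθ/(1 + 0.6667) = (9.8) sin 33.5° / 1.667 = 3.245 m/s².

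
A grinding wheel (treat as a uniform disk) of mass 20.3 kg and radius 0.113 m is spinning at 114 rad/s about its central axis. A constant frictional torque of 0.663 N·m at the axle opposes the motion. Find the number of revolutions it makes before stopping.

≈ 202 revolutions

I = ½MR² = (1/2)(20.3)(0.113)² = 0.1296 kg·m².
The net torque has magnitude 0.663 N·m, opposing ω.
|α| = τ/I = 0.6630/0.1296 = 5.116 rad/s² (deceleration).
ω² = ω₀² − 2|α|θ with ω = 0 ⇒ θ = ω₀²/(2|α|) = 1270 rad = 202.2 rev.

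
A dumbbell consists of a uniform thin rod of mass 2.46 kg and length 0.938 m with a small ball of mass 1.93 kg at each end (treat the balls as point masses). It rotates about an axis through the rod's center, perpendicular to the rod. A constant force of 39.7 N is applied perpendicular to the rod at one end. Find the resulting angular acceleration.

I_rod = (1/12)ML² = (1/12)(2.46)(0.938)² = 0.1804 kg·m².
I_balls = 2·m·(L/2)² = 2(1.93)(0.4690)² = 0.8490 kg·m².
Total I = 1.029 kg·m².
τ = F·(L/2) = (39.7)(0.469) = 18.62 N·m.
α = τ/I = 18.62/1.029 = 18.09 rad/s².

α ≈ 18.1 rad/s²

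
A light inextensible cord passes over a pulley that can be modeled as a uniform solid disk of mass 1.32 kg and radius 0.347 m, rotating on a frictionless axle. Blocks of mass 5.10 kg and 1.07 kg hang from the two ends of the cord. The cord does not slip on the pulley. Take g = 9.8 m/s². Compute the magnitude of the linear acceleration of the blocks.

a ≈ 5.78 m/s²

I = ½MR² = (1/2)(1.32)(0.347)² = 0.07947 kg·m².
Heavier block: m₁g − T₁ = m₁a. Lighter block: T₂ − m₂g = m₂a.
Pulley: (T₁ − T₂)R = Iα = I(a/R), so T₁ − T₂ = (I/R²)a = (1/2)M_p a = 0.6600·a.
Adding the three: (m₁ − m₂)g = (m₁ + m₂ + 0.6600)a, so a = (5.10 − 1.07)(9.8)/(5.10 + 1.07 + 0.6600) = 5.782 m/s².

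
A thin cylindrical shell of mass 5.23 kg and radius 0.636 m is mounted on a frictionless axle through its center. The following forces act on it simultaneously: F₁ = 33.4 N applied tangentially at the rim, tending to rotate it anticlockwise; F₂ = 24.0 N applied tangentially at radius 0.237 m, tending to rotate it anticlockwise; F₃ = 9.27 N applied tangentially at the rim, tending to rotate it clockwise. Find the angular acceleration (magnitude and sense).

I = MR² = (5.23)(0.636)² = 2.116 kg·m².
Taking anticlockwise as positive: τ₁ = +(33.4)(0.636) = +21.24 N·m; τ₂ = +(24.0)(0.237) = +5.688 N·m; τ₃ = −(9.27)(0.636) = −5.896 N·m.
Net torque τ = 21.03 N·m.
α = τ/I = 21.03/2.116 = 9.943 rad/s².

α ≈ 9.94 rad/s², anticlockwise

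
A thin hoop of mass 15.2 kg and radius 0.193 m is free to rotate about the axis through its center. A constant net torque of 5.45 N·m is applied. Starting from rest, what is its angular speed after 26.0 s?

ω ≈ 250 rad/s

I = MR² = (15.2)(0.193)² = 0.5662 kg·m².
α = τ/I = 5.45/0.5662 = 9.626 rad/s².
ω = ω₀ + αt = 0 + (9.626)(26.0) = 250.3 rad/s.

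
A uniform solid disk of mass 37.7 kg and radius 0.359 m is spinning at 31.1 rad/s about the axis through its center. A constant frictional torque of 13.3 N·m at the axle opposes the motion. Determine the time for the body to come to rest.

t ≈ 5.68 s

I = ½MR² = (1/2)(37.7)(0.359)² = 2.429 kg·m².
The net torque has magnitude 13.3 N·m, opposing ω.
|α| = τ/I = 13.30/2.429 = 5.475 rad/s² (deceleration).
0 = ω₀ − |α|t ⇒ t = ω₀/|α| = 31.1/5.475 = 5.681 s.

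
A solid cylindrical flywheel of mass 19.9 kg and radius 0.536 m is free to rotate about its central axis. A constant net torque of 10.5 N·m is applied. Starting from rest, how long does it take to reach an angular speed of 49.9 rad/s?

I = ½MR² = (1/2)(19.9)(0.536)² = 2.859 kg·m².
α = τ/I = 10.5/2.859 = 3.673 rad/s².
ω = αt ⇒ t = ω/α = 49.9/3.673 = 13.59 s.

t ≈ 13.6 s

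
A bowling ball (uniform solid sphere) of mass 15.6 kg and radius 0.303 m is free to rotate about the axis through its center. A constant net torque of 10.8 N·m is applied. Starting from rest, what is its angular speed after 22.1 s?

I = (2/5)MR² = (2/5)(15.6)(0.303)² = 0.5729 kg·m².
α = τ/I = 10.8/0.5729 = 18.85 rad/s².
ω = ω₀ + αt = 0 + (18.85)(22.1) = 416.6 rad/s.

ω ≈ 417 rad/s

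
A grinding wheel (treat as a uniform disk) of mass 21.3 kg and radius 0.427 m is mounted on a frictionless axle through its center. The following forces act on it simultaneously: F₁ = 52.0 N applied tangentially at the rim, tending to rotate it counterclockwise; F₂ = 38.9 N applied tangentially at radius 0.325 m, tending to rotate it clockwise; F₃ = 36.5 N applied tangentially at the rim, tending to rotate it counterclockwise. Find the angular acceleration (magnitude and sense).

I = ½MR² = (1/2)(21.3)(0.427)² = 1.942 kg·m².
Taking counterclockwise as positive: τ₁ = +(52.0)(0.427) = +22.20 N·m; τ₂ = −(38.9)(0.325) = −12.64 N·m; τ₃ = +(36.5)(0.427) = +15.59 N·m.
Net torque τ = 25.15 N·m.
α = τ/I = 25.15/1.942 = 12.95 rad/s².

α ≈ 13.0 rad/s², counterclockwise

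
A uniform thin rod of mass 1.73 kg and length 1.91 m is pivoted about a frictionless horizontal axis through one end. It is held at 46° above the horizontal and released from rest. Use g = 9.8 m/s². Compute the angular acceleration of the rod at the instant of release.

About the pivot, I = (1/3)ML² = (1/3)(1.73)(1.91)² = 2.104 kg·m².
The weight acts at the center, a distance L/2 = 0.9550 m from the pivot; τ = Mg(L/2) cos 46° = 11.25 N·m.
α = τ/I = 11.25/2.104 = 5.346 rad/s².

α ≈ 5.35 rad/s²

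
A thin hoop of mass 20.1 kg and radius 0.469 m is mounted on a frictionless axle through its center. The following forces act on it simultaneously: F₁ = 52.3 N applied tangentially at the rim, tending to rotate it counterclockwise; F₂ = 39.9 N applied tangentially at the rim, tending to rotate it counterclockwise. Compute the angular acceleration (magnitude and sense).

α ≈ 9.78 rad/s², counterclockwise

I = MR² = (20.1)(0.469)² = 4.421 kg·m².
Taking counterclockwise as positive: τ₁ = +(52.3)(0.469) = +24.53 N·m; τ₂ = +(39.9)(0.469) = +18.71 N·m.
Net torque τ = 43.24 N·m.
α = τ/I = 43.24/4.421 = 9.781 rad/s².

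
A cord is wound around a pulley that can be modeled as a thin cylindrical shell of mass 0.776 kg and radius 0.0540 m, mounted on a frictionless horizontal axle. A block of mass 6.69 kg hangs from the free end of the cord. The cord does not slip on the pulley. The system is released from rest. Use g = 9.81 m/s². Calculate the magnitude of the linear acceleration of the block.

I = MR² = (0.776)(0.0540)² = 0.002263 kg·m².
Block: mg − T = ma. Pulley: TR = Iα. No-slip: a = αR, so T = (I/R²)a = 0.7760·a.
Then mg = (m + 0.7760)a, so a = (6.69)(9.81)/(6.69 + 0.7760) = 8.790 m/s².

a ≈ 8.79 m/s²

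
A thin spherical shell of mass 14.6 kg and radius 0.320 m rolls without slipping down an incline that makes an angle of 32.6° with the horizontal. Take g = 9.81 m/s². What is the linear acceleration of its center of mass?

Translation along the incline: Mg sinθ − f = Ma.
Rotation about the center: fR = Iα with I = (2/3)MR². No-slip gives a = αR, so f = (I/R²)a = (2/3)M a.
Substituting: Mg sinθ = (1 + 0.6667)Ma, so a = g sinθ/(1 + 0.6667) = (9.81) sin 32.6° / 1.667 = 3.171 m/s².

a ≈ 3.17 m/s²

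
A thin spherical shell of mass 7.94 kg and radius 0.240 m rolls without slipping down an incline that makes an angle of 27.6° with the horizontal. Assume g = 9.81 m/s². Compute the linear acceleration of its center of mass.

Translation along the incline: Mg sinθ − f = Ma.
Rotation about the center: fR = Iα with I = (2/3)MR². No-slip gives a = αR, so f = (I/R²)a = (2/3)M a.
Substituting: Mg sinθ = (1 + 0.6667)Ma, so a = g sinθ/(1 + 0.6667) = (9.81) sin 27.6° / 1.667 = 2.727 m/s².

a ≈ 2.73 m/s²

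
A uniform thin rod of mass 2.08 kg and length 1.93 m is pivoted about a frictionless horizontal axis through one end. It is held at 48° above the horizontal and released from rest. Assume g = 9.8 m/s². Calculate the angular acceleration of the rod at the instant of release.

About the pivot, I = (1/3)ML² = (1/3)(2.08)(1.93)² = 2.583 kg·m².
The weight acts at the center, a distance L/2 = 0.9650 m from the pivot; τ = Mg(L/2) cos 48° = 13.16 N·m.
α = τ/I = 13.16/2.583 = 5.096 rad/s².

α ≈ 5.10 rad/s²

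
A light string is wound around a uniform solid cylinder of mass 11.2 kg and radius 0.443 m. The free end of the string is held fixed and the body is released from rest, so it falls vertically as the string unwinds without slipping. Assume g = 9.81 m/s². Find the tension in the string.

Translation: Mg − T = Ma. Rotation about the center: TR = Iα with I = ½MR².
With a = αR: T = (I/R²)a = (1/2)M a, so Mg = (1 + 0.5000)Ma.
a = g/(1 + 0.5000) = 9.81/1.500 = 6.540 m/s².
T = 0.5000·M·a = (0.5000)(11.2)(6.540) = 36.62 N.

T ≈ 36.6 N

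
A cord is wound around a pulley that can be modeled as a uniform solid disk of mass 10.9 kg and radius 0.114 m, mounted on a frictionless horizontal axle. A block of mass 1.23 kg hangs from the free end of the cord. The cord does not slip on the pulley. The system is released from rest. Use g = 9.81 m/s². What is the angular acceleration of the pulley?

I = ½MR² = (1/2)(10.9)(0.114)² = 0.07083 kg·m².
Block: mg − T = ma. Pulley: TR = Iα. No-slip: a = αR, so T = (I/R²)a = 5.450·a.
Then mg = (m + 5.450)a, so a = (1.23)(9.81)/(1.23 + 5.450) = 1.806 m/s².
α = a/R = 1.806/0.114 = 15.85 rad/s².

α ≈ 15.8 rad/s²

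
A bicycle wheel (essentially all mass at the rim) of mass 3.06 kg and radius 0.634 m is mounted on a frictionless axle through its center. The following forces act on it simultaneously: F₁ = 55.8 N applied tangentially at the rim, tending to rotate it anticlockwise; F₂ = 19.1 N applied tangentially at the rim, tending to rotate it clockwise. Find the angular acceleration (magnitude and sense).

α ≈ 18.9 rad/s², anticlockwise

I = MR² = (3.06)(0.634)² = 1.230 kg·m².
Taking anticlockwise as positive: τ₁ = +(55.8)(0.634) = +35.38 N·m; τ₂ = −(19.1)(0.634) = −12.11 N·m.
Net torque τ = 23.27 N·m.
α = τ/I = 23.27/1.230 = 18.92 rad/s².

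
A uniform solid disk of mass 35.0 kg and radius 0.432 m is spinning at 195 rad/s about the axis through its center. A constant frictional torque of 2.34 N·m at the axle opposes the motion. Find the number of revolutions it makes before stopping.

I = ½MR² = (1/2)(35.0)(0.432)² = 3.266 kg·m².
The net torque has magnitude 2.34 N·m, opposing ω.
|α| = τ/I = 2.340/3.266 = 0.7165 rad/s² (deceleration).
ω² = ω₀² − 2|α|θ with ω = 0 ⇒ θ = ω₀²/(2|α|) = 26540 rad = 4223 rev.

≈ 4220 revolutions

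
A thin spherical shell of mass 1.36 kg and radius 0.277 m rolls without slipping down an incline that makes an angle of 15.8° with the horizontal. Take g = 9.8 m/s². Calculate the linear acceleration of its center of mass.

a ≈ 1.60 m/s²

Translation along the incline: Mg sinθ − f = Ma.
Rotation about the center: fR = Iα with I = (2/3)MR². No-slip gives a = αR, so f = (I/R²)a = (2/3)M a.
Substituting: Mg sinθ = (1 + 0.6667)Ma, so a = g sinθ/(1 + 0.6667) = (9.8) sin 15.8° / 1.667 = 1.601 m/s².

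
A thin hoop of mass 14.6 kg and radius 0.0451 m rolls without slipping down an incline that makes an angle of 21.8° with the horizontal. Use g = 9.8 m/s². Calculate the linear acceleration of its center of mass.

a ≈ 1.82 m/s²

Translation along the incline: Mg sinθ − f = Ma.
Rotation about the center: fR = Iα with I = MR². No-slip gives a = αR, so f = (I/R²)a = M a.
Substituting: Mg sinθ = (1 + 1.000)Ma, so a = g sinθ/(1 + 1.000) = (9.8) sin 21.8° / 2.000 = 1.820 m/s².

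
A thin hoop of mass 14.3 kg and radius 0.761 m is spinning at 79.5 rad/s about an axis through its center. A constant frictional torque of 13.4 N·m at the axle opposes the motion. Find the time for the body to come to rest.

t ≈ 49.1 s

I = MR² = (14.3)(0.761)² = 8.281 kg·m².
The net torque has magnitude 13.4 N·m, opposing ω.
|α| = τ/I = 13.40/8.281 = 1.618 rad/s² (deceleration).
0 = ω₀ − |α|t ⇒ t = ω₀/|α| = 79.5/1.618 = 49.13 s.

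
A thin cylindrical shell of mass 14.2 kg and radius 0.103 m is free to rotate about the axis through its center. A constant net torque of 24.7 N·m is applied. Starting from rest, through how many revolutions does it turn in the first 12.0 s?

≈ 1880 revolutions

I = MR² = (14.2)(0.103)² = 0.1506 kg·m².
α = τ/I = 24.7/0.1506 = 164.0 rad/s².
θ = ½αt² = ½(164.0)(12.0)² = 11810 rad.
Revolutions = θ/(2π) = 1879.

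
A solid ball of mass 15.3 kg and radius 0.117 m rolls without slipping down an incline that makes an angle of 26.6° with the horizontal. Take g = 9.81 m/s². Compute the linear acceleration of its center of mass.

Translation along the incline: Mg sinθ − f = Ma.
Rotation about the center: fR = Iα with I = (2/5)MR². No-slip gives a = αR, so f = (I/R²)a = (2/5)M a.
Substituting: Mg sinθ = (1 + 0.4000)Ma, so a = g sinθ/(1 + 0.4000) = (9.81) sin 26.6° / 1.400 = 3.138 m/s².

a ≈ 3.14 m/s²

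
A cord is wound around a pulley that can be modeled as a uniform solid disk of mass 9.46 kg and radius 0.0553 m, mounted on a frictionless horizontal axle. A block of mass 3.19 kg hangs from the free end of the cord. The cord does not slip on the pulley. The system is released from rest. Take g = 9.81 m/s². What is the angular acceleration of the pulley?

α ≈ 71.5 rad/s²

I = ½MR² = (1/2)(9.46)(0.0553)² = 0.01446 kg·m².
Block: mg − T = ma. Pulley: TR = Iα. No-slip: a = αR, so T = (I/R²)a = 4.730·a.
Then mg = (m + 4.730)a, so a = (3.19)(9.81)/(3.19 + 4.730) = 3.951 m/s².
α = a/R = 3.951/0.0553 = 71.45 rad/s².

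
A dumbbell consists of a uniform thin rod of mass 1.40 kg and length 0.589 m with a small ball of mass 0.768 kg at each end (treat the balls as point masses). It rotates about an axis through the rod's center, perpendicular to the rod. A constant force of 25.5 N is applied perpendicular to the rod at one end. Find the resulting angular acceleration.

α ≈ 43.2 rad/s²

I_rod = (1/12)ML² = (1/12)(1.40)(0.589)² = 0.04047 kg·m².
I_balls = 2·m·(L/2)² = 2(0.768)(0.2945)² = 0.1332 kg·m².
Total I = 0.1737 kg·m².
τ = F·(L/2) = (25.5)(0.294) = 7.510 N·m.
α = τ/I = 7.510/0.1737 = 43.24 rad/s².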